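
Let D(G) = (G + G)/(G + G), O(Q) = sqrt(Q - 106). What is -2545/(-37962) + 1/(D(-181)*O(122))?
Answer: 24071/75924 ≈ 0.31704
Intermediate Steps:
O(Q) = sqrt(-106 + Q)
D(G) = 1 (D(G) = (2*G)/((2*G)) = (2*G)*(1/(2*G)) = 1)
-2545/(-37962) + 1/(D(-181)*O(122)) = -2545/(-37962) + 1/(1*(sqrt(-106 + 122))) = -2545*(-1/37962) + 1/sqrt(16) = 2545/37962 + 1/4 = 24071/75924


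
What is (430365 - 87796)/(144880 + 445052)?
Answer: 342569/589932 ≈ 0.58069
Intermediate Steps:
(430365 - 87796)/(144880 + 445052) = 342569/589932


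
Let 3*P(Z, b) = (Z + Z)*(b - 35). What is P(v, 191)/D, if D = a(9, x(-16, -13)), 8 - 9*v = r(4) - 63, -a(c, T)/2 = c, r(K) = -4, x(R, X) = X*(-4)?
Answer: -1300/27 ≈ -48.148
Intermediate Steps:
x(R, X) = -4*X
a(c, T) = -2*c
v = 25/3 (v = 8/9 - (-4 - 63)/9 = 8/9 - ⅑*(-67) = 8/9 + 67/9 = 25/3 ≈ 8.3333)
P(Z, b) = 2*Z*(-35 + b)/3 (P(Z, b) = ((Z + Z)*(b - 35))/3 = ((2*Z)*(-35 + b))/3 = (2*Z*(-35 + b))/3 = 2*Z*(-35 + b)/3)
D = -18 (D = -2*9 = -18)
P(v, 191)/D = ((⅔)*(25/3)*(-35 + 191))/(-18) = ((⅔)*(25/3)*156)*(-1/18) = (2600/3)*(-1/18) = -1300/27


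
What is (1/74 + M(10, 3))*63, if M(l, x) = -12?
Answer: -55881/74 ≈ -755.15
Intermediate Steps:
(1/74 + M(10, 3))*63 = (1/74 - 12)*63 = -887/74*63 = -55881/74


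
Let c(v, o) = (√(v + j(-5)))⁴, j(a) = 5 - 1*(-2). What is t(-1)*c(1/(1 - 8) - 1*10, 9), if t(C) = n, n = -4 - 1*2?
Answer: -2904/49 ≈ -59.265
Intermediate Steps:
j(a) = 7 (j(a) = 5 + 2 = 7)
n = -6 (n = -4 - 2 = -6)
t(C) = -6
c(v, o) = (7 + v)² (c(v, o) = (√(v + 7))⁴ = (√(7 + v))⁴ = (7 + v)²)
t(-1)*c(1/(1 - 8) - 1*10, 9) = -6*(7 + (1/(1 - 8) - 1*10))² = -6*(7 + (1/(-7) - 10))² = -6*(7 + (-⅐ - 10))² = -6*(7 - 71/7)² = -6*(-22/7)² = -6*484/49 = -2904/49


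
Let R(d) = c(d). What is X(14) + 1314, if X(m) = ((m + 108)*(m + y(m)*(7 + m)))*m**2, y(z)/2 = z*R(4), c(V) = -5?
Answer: -69965198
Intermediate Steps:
R(d) = -5
y(z) = -10*z (y(z) = 2*(z*(-5)) = 2*(-5*z) = -10*z)
X(m) = m**2*(108 + m)*(m - 10*m*(7 + m)) (X(m) = ((m + 108)*(m + (-10*m)*(7 + m)))*m**2 = ((108 + m)*(m - 10*m*(7 + m)))*m**2 = m**2*(108 + m)*(m - 10*m*(7 + m)))
X(14) + 1314 = 14**3*(-7452 - 1149*14 - 10*14**2) + 1314 = 2744*(-7452 - 16086 - 10*196) + 1314 = 2744*(-7452 - 16086 - 1960) + 1314 = 2744*(-25498) + 1314 = -69966512 + 1314 = -69965198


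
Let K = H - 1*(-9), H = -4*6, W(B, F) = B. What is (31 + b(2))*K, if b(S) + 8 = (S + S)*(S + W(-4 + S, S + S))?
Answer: -345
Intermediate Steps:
H = -24
b(S) = -8 + 2*S*(-4 + 2*S) (b(S) = -8 + (S + S)*(S + (-4 + S)) = -8 + (2*S)*(-4 + 2*S) = -8 + 2*S*(-4 + 2*S))
K = -15 (K = -24 - 1*(-9) = -24 + 9 = -15)
(31 + b(2))*K = (31 + (-8 - 8*2 + 4*2**2))*(-15) = (31 + (-8 - 16 + 4*4))*(-15) = (31 + (-8 - 16 + 16))*(-15) = (31 - 8)*(-15) = 23*(-15) = -345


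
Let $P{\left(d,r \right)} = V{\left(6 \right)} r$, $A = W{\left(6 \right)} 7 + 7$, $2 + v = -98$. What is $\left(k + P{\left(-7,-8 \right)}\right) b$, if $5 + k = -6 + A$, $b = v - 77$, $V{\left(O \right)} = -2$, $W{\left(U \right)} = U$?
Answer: $-9558$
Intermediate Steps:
$v = -100$ ($v = -2 - 98 = -100$)
$A = 49$ ($A = 6 \cdot 7 + 7 = 42 + 7 = 49$)
$b = -177$ ($b = -100 - 77 = -177$)
$P{\left(d,r \right)} = - 2 r$
$k = 38$ ($k = -5 + \left(-6 + 49\right) = -5 + 43 = 38$)
$\left(k + P{\left(-7,-8 \right)}\right) b = \left(38 - -16\right) \left(-177\right) = \left(38 + 16\right) \left(-177\right) = 54 \left(-177\right) = -9558$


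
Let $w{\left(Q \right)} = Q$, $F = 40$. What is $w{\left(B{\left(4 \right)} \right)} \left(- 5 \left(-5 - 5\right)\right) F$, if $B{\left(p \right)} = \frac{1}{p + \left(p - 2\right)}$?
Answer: $\frac{1000}{3} \approx 333.33$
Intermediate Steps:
$B{\left(p \right)} = \frac{1}{-2 + 2 p}$ ($B{\left(p \right)} = \frac{1}{p + \left(-2 + p\right)} = \frac{1}{-2 + 2 p}$)
$w{\left(B{\left(4 \right)} \right)} \left(- 5 \left(-5 - 5\right)\right) F = \frac{1}{2 \left(-1 + 4\right)} \left(- 5 \left(-5 - 5\right)\right) 40 = \frac{1}{2 \cdot 3} \left(\left(-5\right) \left(-10\right)\right) 40 = \frac{1}{2} \cdot \frac{1}{3} \cdot 50 \cdot 40 = \frac{1}{6} \cdot 50 \cdot 40 = \frac{25}{3} \cdot 40 = \frac{1000}{3}$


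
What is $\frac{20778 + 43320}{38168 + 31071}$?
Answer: $\frac{64098}{69239} \approx 0.92575$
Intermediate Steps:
$\frac{20778 + 43320}{38168 + 31071} = \frac{64098}{69239}$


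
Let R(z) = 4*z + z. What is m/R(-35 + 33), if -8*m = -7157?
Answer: -7157/80 ≈ -89.463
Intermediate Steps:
m = 7157/8 (m = -⅛*(-7157) = 7157/8 ≈ 894.63)
R(z) = 5*z
m/R(-35 + 33) = 7157/(8*((5*(-35 + 33)))) = 7157/(8*((5*(-2)))) = (7157/8)/(-10) = (7157/8)*(-⅒) = -7157/80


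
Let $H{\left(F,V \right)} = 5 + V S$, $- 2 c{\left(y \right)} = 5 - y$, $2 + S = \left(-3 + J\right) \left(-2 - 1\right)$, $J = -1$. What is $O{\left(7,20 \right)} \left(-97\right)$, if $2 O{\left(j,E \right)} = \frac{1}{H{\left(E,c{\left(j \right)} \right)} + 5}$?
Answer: $- \frac{97}{40} \approx -2.425$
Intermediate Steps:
$S = 10$ ($S = -2 + \left(-3 - 1\right) \left(-2 - 1\right) = -2 - -12 = -2 + 12 = 10$)
$c{\left(y \right)} = - \frac{5}{2} + \frac{y}{2}$ ($c{\left(y \right)} = - \frac{5 - y}{2} = - \frac{5}{2} + \frac{y}{2}$)
$H{\left(F,V \right)} = 5 + 10 V$ ($H{\left(F,V \right)} = 5 + V 10 = 5 + 10 V$)
$O{\left(j,E \right)} = \frac{1}{2 \left(-15 + 5 j\right)}$ ($O{\left(j,E \right)} = \frac{1}{2 \left(\left(5 + 10 \left(- \frac{5}{2} + \frac{j}{2}\right)\right) + 5\right)} = \frac{1}{2 \left(\left(5 + \left(-25 + 5 j\right)\right) + 5\right)} = \frac{1}{2 \left(\left(-20 + 5 j\right) + 5\right)} = \frac{1}{2 \left(-15 + 5 j\right)}$)
$O{\left(7,20 \right)} \left(-97\right) = \frac{1}{10 \left(-3 + 7\right)} \left(-97\right) = \frac{1}{10 \cdot 4} \left(-97\right) = \frac{1}{10} \cdot \frac{1}{4} \left(-97\right) = \frac{1}{40} \left(-97\right) = - \frac{97}{40}$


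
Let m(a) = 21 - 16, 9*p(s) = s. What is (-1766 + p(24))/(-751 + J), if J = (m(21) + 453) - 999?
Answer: 2645/1938 ≈ 1.3648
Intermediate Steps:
p(s) = s/9
m(a) = 5
J = -541 (J = (5 + 453) - 999 = 458 - 999 = -541)
(-1766 + p(24))/(-751 + J) = (-1766 + (⅑)*24)/(-751 - 541) = (-1766 + 8/3)/(-1292) = -5290/3*(-1/1292) = 2645/1938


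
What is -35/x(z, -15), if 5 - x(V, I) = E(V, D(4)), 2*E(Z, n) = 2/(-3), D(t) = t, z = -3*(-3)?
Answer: -105/16 ≈ -6.5625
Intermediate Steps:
z = 9
E(Z, n) = -⅓ (E(Z, n) = (2/(-3))/2 = (2*(-⅓))/2 = (½)*(-⅔) = -⅓)
x(V, I) = 16/3 (x(V, I) = 5 - 1*(-⅓) = 5 + ⅓ = 16/3)
-35/x(z, -15) = -35/16/3 = -35*3/16 = -105/16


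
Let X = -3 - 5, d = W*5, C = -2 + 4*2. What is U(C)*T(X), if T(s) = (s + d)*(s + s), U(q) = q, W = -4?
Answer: 2688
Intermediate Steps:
C = 6 (C = -2 + 8 = 6)
d = -20 (d = -4*5 = -20)
X = -8
T(s) = 2*s*(-20 + s) (T(s) = (s - 20)*(s + s) = (-20 + s)*(2*s) = 2*s*(-20 + s))
U(C)*T(X) = 6*(2*(-8)*(-20 - 8)) = 6*(2*(-8)*(-28)) = 6*448 = 2688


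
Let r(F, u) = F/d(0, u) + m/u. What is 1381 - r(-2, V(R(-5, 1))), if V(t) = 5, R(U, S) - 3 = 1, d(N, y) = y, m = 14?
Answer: 6893/5 ≈ 1378.6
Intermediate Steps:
R(U, S) = 4 (R(U, S) = 3 + 1 = 4)
r(F, u) = 14/u + F/u (r(F, u) = F/u + 14/u = 14/u + F/u)
1381 - r(-2, V(R(-5, 1))) = 1381 - (14 - 2)/5 = 1381 - 12/5 = 6893/5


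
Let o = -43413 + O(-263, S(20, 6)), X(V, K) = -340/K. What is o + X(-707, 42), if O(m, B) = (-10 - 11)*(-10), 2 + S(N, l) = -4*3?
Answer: -907433/21 ≈ -43211.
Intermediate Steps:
S(N, l) = -14 (S(N, l) = -2 - 4*3 = -2 - 12 = -14)
O(m, B) = 210 (O(m, B) = -21*(-10) = 210)
o = -43203 (o = -43413 + 210 = -43203)
o + X(-707, 42) = -43203 - 340/42 = -43203 - 340*1/42 = -43203 - 170/21 = -907433/21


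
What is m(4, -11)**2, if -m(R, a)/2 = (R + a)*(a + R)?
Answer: 9604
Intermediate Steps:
m(R, a) = -2*(R + a)**2 (m(R, a) = -2*(R + a)*(a + R) = -2*(R + a)*(R + a) = -2*(R + a)**2)
m(4, -11)**2 = (-2*(4 - 11)**2)**2 = (-2*(-7)**2)**2 = (-2*49)**2 = (-98)**2 = 9604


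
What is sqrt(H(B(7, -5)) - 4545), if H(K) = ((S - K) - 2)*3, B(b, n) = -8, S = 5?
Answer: 4*I*sqrt(282) ≈ 67.171*I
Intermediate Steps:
H(K) = 9 - 3*K (H(K) = ((5 - K) - 2)*3 = (3 - K)*3 = 9 - 3*K)
sqrt(H(B(7, -5)) - 4545) = sqrt((9 - 3*(-8)) - 4545) = sqrt((9 + 24) - 4545) = sqrt(33 - 4545) = sqrt(-4512) = 4*I*sqrt(282)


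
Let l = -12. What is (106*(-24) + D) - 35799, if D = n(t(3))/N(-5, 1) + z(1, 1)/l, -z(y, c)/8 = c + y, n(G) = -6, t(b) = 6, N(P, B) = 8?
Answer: -460109/12 ≈ -38342.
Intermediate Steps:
z(y, c) = -8*c - 8*y (z(y, c) = -8*(c + y) = -8*c - 8*y)
D = 7/12 (D = -6/8 + (-8*1 - 8*1)/(-12) = -6*⅛ + (-8 - 8)*(-1/12) = -¾ - 16*(-1/12) = -¾ + 4/3 = 7/12 ≈ 0.58333)
(106*(-24) + D) - 35799 = (106*(-24) + 7/12) - 35799 = (-2544 + 7/12) - 35799 = -30521/12 - 35799 = -460109/12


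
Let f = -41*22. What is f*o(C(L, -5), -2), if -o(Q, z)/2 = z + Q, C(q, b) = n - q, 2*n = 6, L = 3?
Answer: -3608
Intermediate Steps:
n = 3 (n = (1/2)*6 = 3)
C(q, b) = 3 - q
o(Q, z) = -2*Q - 2*z (o(Q, z) = -2*(z + Q) = -2*(Q + z) = -2*Q - 2*z)
f = -902
f*o(C(L, -5), -2) = -902*(-2*(3 - 1*3) - 2*(-2)) = -902*(-2*(3 - 3) + 4) = -902*(-2*0 + 4) = -902*(0 + 4) = -902*4 = -3608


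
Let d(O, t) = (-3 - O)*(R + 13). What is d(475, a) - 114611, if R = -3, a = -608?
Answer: -119391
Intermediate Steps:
d(O, t) = -30 - 10*O (d(O, t) = (-3 - O)*(-3 + 13) = (-3 - O)*10 = -30 - 10*O)
d(475, a) - 114611 = (-30 - 10*475) - 114611 = (-30 - 4750) - 114611 = -4780 - 114611 = -119391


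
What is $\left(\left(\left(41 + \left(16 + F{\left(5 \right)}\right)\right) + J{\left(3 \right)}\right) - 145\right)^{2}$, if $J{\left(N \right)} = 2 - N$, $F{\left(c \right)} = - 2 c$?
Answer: $9801$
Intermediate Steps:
$\left(\left(\left(41 + \left(16 + F{\left(5 \right)}\right)\right) + J{\left(3 \right)}\right) - 145\right)^{2} = \left(\left(\left(41 + \left(16 - 10\right)\right) + \left(2 - 3\right)\right) - 145\right)^{2} = \left(\left(\left(41 + 6\right) - 1\right) - 145\right)^{2} = \left(\left(47 - 1\right) - 145\right)^{2} = \left(46 - 145\right)^{2} = \left(-99\right)^{2} = 9801$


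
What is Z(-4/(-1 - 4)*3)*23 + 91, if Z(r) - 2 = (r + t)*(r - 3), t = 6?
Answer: 527/25 ≈ 21.080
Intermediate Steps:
Z(r) = 2 + (-3 + r)*(6 + r) (Z(r) = 2 + (r + 6)*(r - 3) = 2 + (6 + r)*(-3 + r) = 2 + (-3 + r)*(6 + r))
Z(-4/(-1 - 4)*3)*23 + 91 = (-16 + (-4/(-1 - 4)*3)**2 + 3*(-4/(-1 - 4)*3))*23 + 91 = (-16 + (-4/(-5)*3)**2 + 3*(-4/(-5)*3))*23 + 91 = (-16 + (-4*(-1/5)*3)**2 + 3*(-4*(-1/5)*3))*23 + 91 = (-16 + ((4/5)*3)**2 + 3*((4/5)*3))*23 + 91 = (-16 + (12/5)**2 + 3*(12/5))*23 + 91 = (-16 + 144/25 + 36/5)*23 + 91 = -76/25*23 + 91 = -1748/25 + 91 = 527/25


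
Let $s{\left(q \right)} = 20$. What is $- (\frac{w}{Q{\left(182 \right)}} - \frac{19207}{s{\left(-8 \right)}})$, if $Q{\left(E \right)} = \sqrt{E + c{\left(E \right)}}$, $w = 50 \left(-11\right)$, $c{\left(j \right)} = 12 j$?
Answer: $\frac{19207}{20} + \frac{275 \sqrt{14}}{91} \approx 971.66$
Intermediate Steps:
$w = -550$
$Q{\left(E \right)} = \sqrt{13} \sqrt{E}$ ($Q{\left(E \right)} = \sqrt{E + 12 E} = \sqrt{13 E} = \sqrt{13} \sqrt{E}$)
$- (\frac{w}{Q{\left(182 \right)}} - \frac{19207}{s{\left(-8 \right)}}) = - (- \frac{550}{\sqrt{13} \sqrt{182}} - \frac{19207}{20}) = - (- \frac{550}{13 \sqrt{14}} - \frac{19207}{20}) = - (- 550 \frac{\sqrt{14}}{182} - \frac{19207}{20}) = - (- \frac{275 \sqrt{14}}{91} - \frac{19207}{20}) = - (- \frac{19207}{20} - \frac{275 \sqrt{14}}{91}) = \frac{19207}{20} + \frac{275 \sqrt{14}}{91}$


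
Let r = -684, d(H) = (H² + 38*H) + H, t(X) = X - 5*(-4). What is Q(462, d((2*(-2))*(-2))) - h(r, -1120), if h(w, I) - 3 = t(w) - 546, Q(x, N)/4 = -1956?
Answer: -6617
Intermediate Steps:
t(X) = 20 + X (t(X) = X + 20 = 20 + X)
d(H) = H² + 39*H
Q(x, N) = -7824 (Q(x, N) = 4*(-1956) = -7824)
h(w, I) = -523 + w (h(w, I) = 3 + ((20 + w) - 546) = 3 + (-526 + w) = -523 + w)
Q(462, d((2*(-2))*(-2))) - h(r, -1120) = -7824 - (-523 - 684) = -7824 - 1*(-1207) = -7824 + 1207 = -6617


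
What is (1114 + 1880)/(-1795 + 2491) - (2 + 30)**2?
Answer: -118285/116 ≈ -1019.7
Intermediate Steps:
(1114 + 1880)/(-1795 + 2491) - (2 + 30)**2 = 2994/696 - 1*32**2 = 2994*(1/696) - 1*1024 = 499/116 - 1024 = -118285/116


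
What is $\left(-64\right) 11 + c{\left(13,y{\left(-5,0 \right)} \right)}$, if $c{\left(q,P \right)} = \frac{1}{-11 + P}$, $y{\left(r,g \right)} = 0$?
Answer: $- \frac{7745}{11} \approx -704.09$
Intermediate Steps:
$\left(-64\right) 11 + c{\left(13,y{\left(-5,0 \right)} \right)} = \left(-64\right) 11 + \frac{1}{-11 + 0} = -704 + \frac{1}{-11} = -704 - \frac{1}{11} = - \frac{7745}{11}$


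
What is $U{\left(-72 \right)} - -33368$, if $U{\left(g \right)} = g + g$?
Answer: $33224$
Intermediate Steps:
$U{\left(g \right)} = 2 g$
$U{\left(-72 \right)} - -33368 = 2 \left(-72\right) - -33368 = -144 + 33368 = 33224$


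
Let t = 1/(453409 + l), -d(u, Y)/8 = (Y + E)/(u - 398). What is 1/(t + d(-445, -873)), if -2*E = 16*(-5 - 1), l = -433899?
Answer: -5482310/42921719 ≈ -0.12773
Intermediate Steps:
E = 48 (E = -8*(-5 - 1) = -8*(-6) = -½*(-96) = 48)
d(u, Y) = -8*(48 + Y)/(-398 + u) (d(u, Y) = -8*(Y + 48)/(u - 398) = -8*(48 + Y)/(-398 + u))
t = 1/19510 (t = 1/(453409 - 433899) = 1/19510 ≈ 5.1256e-5)
1/(t + d(-445, -873)) = 1/(1/19510 + 8*(-48 - 1*(-873))/(-398 - 445)) = 1/(1/19510 + 8*(-48 + 873)/(-843)) = 1/(1/19510 + 8*(-1/843)*825) = 1/(1/19510 - 2200/281) = 1/(-42921719/5482310) = -5482310/42921719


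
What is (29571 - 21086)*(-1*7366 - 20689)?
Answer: -238046675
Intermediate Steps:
(29571 - 21086)*(-1*7366 - 20689) = 8485*(-7366 - 20689) = 8485*(-28055) = -238046675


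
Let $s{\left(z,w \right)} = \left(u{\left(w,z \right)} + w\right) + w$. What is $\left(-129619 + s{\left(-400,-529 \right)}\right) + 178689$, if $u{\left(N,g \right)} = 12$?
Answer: $48024$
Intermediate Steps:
$s{\left(z,w \right)} = 12 + 2 w$ ($s{\left(z,w \right)} = \left(12 + w\right) + w = 12 + 2 w$)
$\left(-129619 + s{\left(-400,-529 \right)}\right) + 178689 = \left(-129619 + \left(12 + 2 \left(-529\right)\right)\right) + 178689 = \left(-129619 + \left(12 - 1058\right)\right) + 178689 = \left(-129619 - 1046\right) + 178689 = -130665 + 178689 = 48024$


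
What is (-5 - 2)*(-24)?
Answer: 168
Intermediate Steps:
(-5 - 2)*(-24) = -7*(-24) = 168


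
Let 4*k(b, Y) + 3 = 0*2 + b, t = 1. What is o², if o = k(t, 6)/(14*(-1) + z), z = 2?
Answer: 1/576 ≈ 0.0017361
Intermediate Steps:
k(b, Y) = -¾ + b/4 (k(b, Y) = -¾ + (0*2 + b)/4 = -¾ + (0 + b)/4 = -¾ + b/4)
o = 1/24 (o = (-¾ + (¼)*1)/(14*(-1) + 2) = (-¾ + ¼)/(-14 + 2) = -½/(-12) = -½*(-1/12) = 1/24 ≈ 0.041667)
o² = (1/24)² = 1/576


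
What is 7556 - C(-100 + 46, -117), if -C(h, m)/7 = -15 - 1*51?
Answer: 7094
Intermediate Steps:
C(h, m) = 462 (C(h, m) = -7*(-15 - 1*51) = -7*(-15 - 51) = -7*(-66) = 462)
7556 - C(-100 + 46, -117) = 7556 - 1*462 = 7556 - 462 = 7094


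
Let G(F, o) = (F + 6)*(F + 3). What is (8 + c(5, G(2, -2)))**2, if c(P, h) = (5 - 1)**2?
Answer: 576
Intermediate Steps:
G(F, o) = (3 + F)*(6 + F) (G(F, o) = (6 + F)*(3 + F) = (3 + F)*(6 + F))
c(P, h) = 16 (c(P, h) = 4**2 = 16)
(8 + c(5, G(2, -2)))**2 = (8 + 16)**2 = 24**2 = 576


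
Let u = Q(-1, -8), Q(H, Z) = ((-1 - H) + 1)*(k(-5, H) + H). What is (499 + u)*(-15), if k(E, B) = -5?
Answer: -7395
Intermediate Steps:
Q(H, Z) = -H*(-5 + H) (Q(H, Z) = ((-1 - H) + 1)*(-5 + H) = (-H)*(-5 + H) = -H*(-5 + H))
u = -6 (u = -(5 - 1*(-1)) = -(5 + 1) = -1*6 = -6)
(499 + u)*(-15) = (499 - 6)*(-15) = 493*(-15) = -7395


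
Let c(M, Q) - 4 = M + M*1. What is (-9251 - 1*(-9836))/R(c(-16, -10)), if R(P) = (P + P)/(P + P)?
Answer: 585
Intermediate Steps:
c(M, Q) = 4 + 2*M (c(M, Q) = 4 + (M + M*1) = 4 + (M + M) = 4 + 2*M)
R(P) = 1 (R(P) = (2*P)/((2*P)) = (2*P)*(1/(2*P)) = 1)
(-9251 - 1*(-9836))/R(c(-16, -10)) = (-9251 - 1*(-9836))/1 = (-9251 + 9836)*1 = 585*1 = 585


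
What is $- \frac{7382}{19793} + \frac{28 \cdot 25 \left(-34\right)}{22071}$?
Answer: $- \frac{90571646}{62407329} \approx -1.4513$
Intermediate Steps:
$- \frac{7382}{19793} + \frac{28 \cdot 25 \left(-34\right)}{22071} = \left(-7382\right) \frac{1}{19793} + 700 \left(-34\right) \frac{1}{22071} = - \frac{7382}{19793} - \frac{3400}{3153} = - \frac{90571646}{62407329}$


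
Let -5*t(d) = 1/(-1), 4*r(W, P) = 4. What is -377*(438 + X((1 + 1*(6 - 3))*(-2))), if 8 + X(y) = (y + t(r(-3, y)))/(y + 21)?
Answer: -809419/5 ≈ -1.6188e+5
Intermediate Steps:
r(W, P) = 1 (r(W, P) = (¼)*4 = 1)
t(d) = ⅕ (t(d) = -⅕/(-1) = -⅕*(-1) = ⅕)
X(y) = -8 + (⅕ + y)/(21 + y) (X(y) = -8 + (y + ⅕)/(y + 21) = -8 + (⅕ + y)/(21 + y))
-377*(438 + X((1 + 1*(6 - 3))*(-2))) = -377*(438 + (-839 - 35*(1 + 1*(6 - 3))*(-2))/(5*(21 + (1 + 1*(6 - 3))*(-2)))) = -377*(438 + (-839 - 35*(1 + 1*3)*(-2))/(5*(21 + (1 + 1*3)*(-2)))) = -377*(438 + (-839 - 35*(1 + 3)*(-2))/(5*(21 + (1 + 3)*(-2)))) = -377*(438 + (-839 - 140*(-2))/(5*(21 + 4*(-2)))) = -377*(438 + (-839 - 35*(-8))/(5*(21 - 8))) = -377*(438 + (⅕)*(-839 + 280)/13) = -377*(438 + (⅕)*(1/13)*(-559)) = -377*(438 - 43/5) = -377*2147/5 = -809419/5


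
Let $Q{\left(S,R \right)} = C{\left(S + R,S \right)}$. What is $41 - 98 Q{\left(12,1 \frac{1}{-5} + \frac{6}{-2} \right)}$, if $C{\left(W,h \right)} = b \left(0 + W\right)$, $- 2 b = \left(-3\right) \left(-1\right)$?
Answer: $\frac{6673}{5} \approx 1334.6$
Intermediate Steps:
$b = - \frac{3}{2}$ ($b = - \frac{\left(-3\right) \left(-1\right)}{2} = \left(- \frac{1}{2}\right) 3 = - \frac{3}{2} \approx -1.5$)
$C{\left(W,h \right)} = - \frac{3 W}{2}$ ($C{\left(W,h \right)} = - \frac{3 \left(0 + W\right)}{2} = - \frac{3 W}{2}$)
$Q{\left(S,R \right)} = - \frac{3 R}{2} - \frac{3 S}{2}$ ($Q{\left(S,R \right)} = - \frac{3 \left(S + R\right)}{2} = - \frac{3 \left(R + S\right)}{2} = - \frac{3 R}{2} - \frac{3 S}{2}$)
$41 - 98 Q{\left(12,1 \frac{1}{-5} + \frac{6}{-2} \right)} = 41 - 98 \left(- \frac{3 \left(1 \frac{1}{-5} + \frac{6}{-2}\right)}{2} - 18\right) = 41 - 98 \left(- \frac{3 \left(1 \left(- \frac{1}{5}\right) + 6 \left(- \frac{1}{2}\right)\right)}{2} - 18\right) = 41 - 98 \left(- \frac{3 \left(- \frac{1}{5} - 3\right)}{2} - 18\right) = 41 - 98 \left(\left(- \frac{3}{2}\right) \left(- \frac{16}{5}\right) - 18\right) = 41 - 98 \left(\frac{24}{5} - 18\right) = 41 - - \frac{6468}{5} = 41 + \frac{6468}{5} = \frac{6673}{5}$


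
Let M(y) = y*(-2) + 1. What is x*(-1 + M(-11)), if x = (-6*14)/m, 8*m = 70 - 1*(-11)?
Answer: -4928/27 ≈ -182.52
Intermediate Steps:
m = 81/8 (m = (70 - 1*(-11))/8 = (70 + 11)/8 = (⅛)*81 = 81/8 ≈ 10.125)
x = -224/27 (x = (-6*14)/(81/8) = -84*8/81 = -224/27 ≈ -8.2963)
M(y) = 1 - 2*y (M(y) = -2*y + 1 = 1 - 2*y)
x*(-1 + M(-11)) = -224*(-1 + (1 - 2*(-11)))/27 = -224*(-1 + (1 + 22))/27 = -224*(-1 + 23)/27 = -224/27*22 = -4928/27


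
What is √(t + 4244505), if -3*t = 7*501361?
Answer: 2*√6917991/3 ≈ 1753.5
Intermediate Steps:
t = -3509527/3 (t = -7*501361/3 = -⅓*3509527 = -3509527/3 ≈ -1.1698e+6)
√(t + 4244505) = √(-3509527/3 + 4244505) = √(9223988/3) = 2*√6917991/3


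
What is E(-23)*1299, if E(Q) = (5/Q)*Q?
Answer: 6495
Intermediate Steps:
E(Q) = 5
E(-23)*1299 = 5*1299 = 6495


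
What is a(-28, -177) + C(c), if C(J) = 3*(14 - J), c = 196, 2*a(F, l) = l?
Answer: -1269/2 ≈ -634.50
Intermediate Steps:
a(F, l) = l/2
C(J) = 42 - 3*J
a(-28, -177) + C(c) = (½)*(-177) + (42 - 3*196) = -177/2 + (42 - 588) = -177/2 - 546 = -1269/2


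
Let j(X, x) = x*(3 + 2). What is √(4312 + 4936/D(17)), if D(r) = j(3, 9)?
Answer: 8*√15545/15 ≈ 66.496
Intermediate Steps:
j(X, x) = 5*x (j(X, x) = x*5 = 5*x)
D(r) = 45 (D(r) = 5*9 = 45)
√(4312 + 4936/D(17)) = √(4312 + 4936/45) = √(198976/45) = 8*√15545/15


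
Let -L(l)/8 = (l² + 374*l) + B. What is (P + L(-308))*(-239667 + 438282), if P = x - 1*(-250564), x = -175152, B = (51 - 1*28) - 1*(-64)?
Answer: 47139284100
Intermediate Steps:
B = 87 (B = (51 - 28) + 64 = 23 + 64 = 87)
P = 75412 (P = -175152 - 1*(-250564) = -175152 + 250564 = 75412)
L(l) = -696 - 2992*l - 8*l² (L(l) = -8*((l² + 374*l) + 87) = -8*(87 + l² + 374*l) = -696 - 2992*l - 8*l²)
(P + L(-308))*(-239667 + 438282) = (75412 + (-696 - 2992*(-308) - 8*(-308)²))*(-239667 + 438282) = (75412 + (-696 + 921536 - 8*94864))*198615 = (75412 + (-696 + 921536 - 758912))*198615 = (75412 + 161928)*198615 = 237340*198615 = 47139284100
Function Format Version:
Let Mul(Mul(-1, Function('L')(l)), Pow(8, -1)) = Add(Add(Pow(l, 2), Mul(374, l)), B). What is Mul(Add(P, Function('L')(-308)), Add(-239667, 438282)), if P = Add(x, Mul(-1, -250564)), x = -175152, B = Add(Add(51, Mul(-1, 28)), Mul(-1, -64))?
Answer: 47139284100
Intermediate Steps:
B = 87 (B = Add(Add(51, -28), 64) = Add(23, 64) = 87)
P = 75412 (P = Add(-175152, Mul(-1, -250564)) = Add(-175152, 250564) = 75412)
Function('L')(l) = Add(-696, Mul(-2992, l), Mul(-8, Pow(l, 2))) (Function('L')(l) = Mul(-8, Add(Add(Pow(l, 2), Mul(374, l)), 87)) = Mul(-8, Add(87, Pow(l, 2), Mul(374, l))) = Add(-696, Mul(-2992, l), Mul(-8, Pow(l, 2))))
Mul(Add(P, Function('L')(-308)), Add(-239667, 438282)) = Mul(Add(75412, Add(-696, Mul(-2992, -308), Mul(-8, Pow(-308, 2)))), Add(-239667, 438282)) = Mul(Add(75412, Add(-696, 921536, Mul(-8, 94864))), 198615) = Mul(Add(75412, Add(-696, 921536, -758912)), 198615) = Mul(Add(75412, 161928), 198615) = Mul(237340, 198615) = 47139284100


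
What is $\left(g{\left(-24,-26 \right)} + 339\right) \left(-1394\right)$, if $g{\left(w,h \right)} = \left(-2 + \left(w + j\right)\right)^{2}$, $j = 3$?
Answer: $-1209992$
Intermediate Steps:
$g{\left(w,h \right)} = \left(1 + w\right)^{2}$ ($g{\left(w,h \right)} = \left(-2 + \left(w + 3\right)\right)^{2} = \left(-2 + \left(3 + w\right)\right)^{2} = \left(1 + w\right)^{2}$)
$\left(g{\left(-24,-26 \right)} + 339\right) \left(-1394\right) = \left(\left(1 - 24\right)^{2} + 339\right) \left(-1394\right) = \left(\left(-23\right)^{2} + 339\right) \left(-1394\right) = \left(529 + 339\right) \left(-1394\right) = 868 \left(-1394\right) = -1209992$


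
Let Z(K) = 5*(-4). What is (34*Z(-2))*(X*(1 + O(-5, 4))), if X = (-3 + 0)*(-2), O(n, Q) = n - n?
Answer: -4080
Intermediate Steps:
O(n, Q) = 0
X = 6 (X = -3*(-2) = 6)
Z(K) = -20
(34*Z(-2))*(X*(1 + O(-5, 4))) = (34*(-20))*(6*(1 + 0)) = -4080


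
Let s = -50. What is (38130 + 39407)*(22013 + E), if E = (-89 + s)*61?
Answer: 1049385758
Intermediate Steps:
E = -8479 (E = (-89 - 50)*61 = -139*61 = -8479)
(38130 + 39407)*(22013 + E) = (38130 + 39407)*(22013 - 8479) = 77537*13534 = 1049385758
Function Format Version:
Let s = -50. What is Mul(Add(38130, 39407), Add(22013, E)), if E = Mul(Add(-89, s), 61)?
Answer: 1049385758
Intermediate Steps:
E = -8479 (E = Mul(Add(-89, -50), 61) = Mul(-139, 61) = -8479)
Mul(Add(38130, 39407), Add(22013, E)) = Mul(Add(38130, 39407), Add(22013, -8479)) = Mul(77537, 13534) = 1049385758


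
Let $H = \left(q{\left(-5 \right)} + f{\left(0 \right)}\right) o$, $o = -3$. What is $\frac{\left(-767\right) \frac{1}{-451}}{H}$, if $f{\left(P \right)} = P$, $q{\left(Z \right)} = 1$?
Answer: $- \frac{767}{1353} \approx -0.56689$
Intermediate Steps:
$H = -3$ ($H = \left(1 + 0\right) \left(-3\right) = 1 \left(-3\right) = -3$)
$\frac{\left(-767\right) \frac{1}{-451}}{H} = \frac{\left(-767\right) \frac{1}{-451}}{-3} = \left(-767\right) \left(- \frac{1}{451}\right) \left(- \frac{1}{3}\right) = \frac{767}{451} \left(- \frac{1}{3}\right) = - \frac{767}{1353}$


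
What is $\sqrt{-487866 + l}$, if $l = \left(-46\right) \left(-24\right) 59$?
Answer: $3 i \sqrt{46970} \approx 650.18 i$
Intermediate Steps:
$l = 65136$ ($l = 1104 \cdot 59 = 65136$)
$\sqrt{-487866 + l} = \sqrt{-487866 + 65136} = \sqrt{-422730} = 3 i \sqrt{46970}$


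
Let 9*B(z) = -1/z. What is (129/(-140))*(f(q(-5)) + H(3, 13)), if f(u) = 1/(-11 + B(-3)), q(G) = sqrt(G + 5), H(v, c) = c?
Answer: -492909/41440 ≈ -11.895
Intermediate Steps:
B(z) = -1/(9*z) (B(z) = (-1/z)/9 = -1/(9*z))
q(G) = sqrt(5 + G)
f(u) = -27/296 (f(u) = 1/(-11 - 1/9/(-3)) = 1/(-11 - 1/9*(-1/3)) = 1/(-11 + 1/27) = 1/(-296/27) = -27/296)
(129/(-140))*(f(q(-5)) + H(3, 13)) = (129/(-140))*(-27/296 + 13) = (129*(-1/140))*(3821/296) = -129/140*3821/296 = -492909/41440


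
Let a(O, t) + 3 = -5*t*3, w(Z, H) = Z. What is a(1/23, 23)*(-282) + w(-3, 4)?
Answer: 98133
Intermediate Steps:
a(O, t) = -3 - 15*t (a(O, t) = -3 - 5*t*3 = -3 - 15*t)
a(1/23, 23)*(-282) + w(-3, 4) = (-3 - 15*23)*(-282) - 3 = (-3 - 345)*(-282) - 3 = -348*(-282) - 3 = 98136 - 3 = 98133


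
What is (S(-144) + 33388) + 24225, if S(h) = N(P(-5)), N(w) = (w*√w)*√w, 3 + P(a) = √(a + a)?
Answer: 57612 - 6*I*√10 ≈ 57612.0 - 18.974*I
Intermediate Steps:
P(a) = -3 + √2*√a (P(a) = -3 + √(a + a) = -3 + √(2*a) = -3 + √2*√a)
N(w) = w² (N(w) = w^(3/2)*√w = w²)
S(h) = (-3 + I*√10)² (S(h) = (-3 + √2*√(-5))² = (-3 + √2*(I*√5))² = (-3 + I*√10)²)
(S(-144) + 33388) + 24225 = ((3 - I*√10)² + 33388) + 24225 = (33388 + (3 - I*√10)²) + 24225 = 57613 + (3 - I*√10)²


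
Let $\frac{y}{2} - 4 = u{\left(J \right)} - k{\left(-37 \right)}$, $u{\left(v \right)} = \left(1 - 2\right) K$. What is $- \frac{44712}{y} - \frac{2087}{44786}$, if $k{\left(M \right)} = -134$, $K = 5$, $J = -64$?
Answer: $- \frac{143073341}{850934} \approx -168.14$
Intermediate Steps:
$u{\left(v \right)} = -5$ ($u{\left(v \right)} = \left(1 - 2\right) 5 = \left(-1\right) 5 = -5$)
$y = 266$ ($y = 8 + 2 \left(-5 - -134\right) = 8 + 2 \left(-5 + 134\right) = 8 + 2 \cdot 129 = 8 + 258 = 266$)
$- \frac{44712}{y} - \frac{2087}{44786} = - \frac{44712}{266} - \frac{2087}{44786} = \left(-44712\right) \frac{1}{266} - \frac{2087}{44786} = - \frac{22356}{133} - \frac{2087}{44786} = - \frac{143073341}{850934}$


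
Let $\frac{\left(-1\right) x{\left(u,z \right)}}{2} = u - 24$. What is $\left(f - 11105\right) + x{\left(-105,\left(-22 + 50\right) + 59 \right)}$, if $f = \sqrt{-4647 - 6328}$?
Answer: $-10847 + 5 i \sqrt{439} \approx -10847.0 + 104.76 i$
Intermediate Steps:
$f = 5 i \sqrt{439}$ ($f = \sqrt{-10975} = 5 i \sqrt{439} \approx 104.76 i$)
$x{\left(u,z \right)} = 48 - 2 u$ ($x{\left(u,z \right)} = - 2 \left(u - 24\right) = - 2 \left(-24 + u\right) = 48 - 2 u$)
$\left(f - 11105\right) + x{\left(-105,\left(-22 + 50\right) + 59 \right)} = \left(5 i \sqrt{439} - 11105\right) + \left(48 - -210\right) = \left(-11105 + 5 i \sqrt{439}\right) + \left(48 + 210\right) = \left(-11105 + 5 i \sqrt{439}\right) + 258 = -10847 + 5 i \sqrt{439}$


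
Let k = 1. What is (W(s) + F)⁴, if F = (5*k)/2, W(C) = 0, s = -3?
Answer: 625/16 ≈ 39.063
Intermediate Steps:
F = 5/2 (F = (5*1)/2 = 5*(½) = 5/2 ≈ 2.5000)
(W(s) + F)⁴ = (0 + 5/2)⁴ = (5/2)⁴ = 625/16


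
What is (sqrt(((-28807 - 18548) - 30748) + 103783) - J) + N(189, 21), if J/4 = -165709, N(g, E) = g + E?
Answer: 663046 + 4*sqrt(1605) ≈ 6.6321e+5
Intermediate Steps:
N(g, E) = E + g
J = -662836 (J = 4*(-165709) = -662836)
(sqrt(((-28807 - 18548) - 30748) + 103783) - J) + N(189, 21) = (sqrt(((-28807 - 18548) - 30748) + 103783) - 1*(-662836)) + (21 + 189) = (sqrt((-47355 - 30748) + 103783) + 662836) + 210 = (sqrt(-78103 + 103783) + 662836) + 210 = (sqrt(25680) + 662836) + 210 = (4*sqrt(1605) + 662836) + 210 = (662836 + 4*sqrt(1605)) + 210 = 663046 + 4*sqrt(1605)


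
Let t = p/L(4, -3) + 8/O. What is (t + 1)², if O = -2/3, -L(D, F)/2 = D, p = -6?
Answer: 1681/16 ≈ 105.06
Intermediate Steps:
L(D, F) = -2*D
O = -⅔ (O = -2*⅓ = -⅔ ≈ -0.66667)
t = -45/4 (t = -6/((-2*4)) + 8/(-⅔) = -6/(-8) + 8*(-3/2) = -6*(-⅛) - 12 = ¾ - 12 = -45/4 ≈ -11.250)
(t + 1)² = (-45/4 + 1)² = (-41/4)² = 1681/16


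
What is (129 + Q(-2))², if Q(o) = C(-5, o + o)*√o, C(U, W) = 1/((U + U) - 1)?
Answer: (1419 - I*√2)²/121 ≈ 16641.0 - 33.17*I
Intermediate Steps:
C(U, W) = 1/(-1 + 2*U) (C(U, W) = 1/(2*U - 1) = 1/(-1 + 2*U))
Q(o) = -√o/11 (Q(o) = √o/(-1 + 2*(-5)) = √o/(-1 - 10) = √o/(-11) = -√o/11)
(129 + Q(-2))² = (129 - I*√2/11)²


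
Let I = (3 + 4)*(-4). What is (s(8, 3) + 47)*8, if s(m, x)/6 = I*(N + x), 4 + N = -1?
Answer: 3064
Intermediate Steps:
N = -5 (N = -4 - 1 = -5)
I = -28 (I = 7*(-4) = -28)
s(m, x) = 840 - 168*x (s(m, x) = 6*(-28*(-5 + x)) = 6*(140 - 28*x) = 840 - 168*x)
(s(8, 3) + 47)*8 = ((840 - 168*3) + 47)*8 = ((840 - 504) + 47)*8 = (336 + 47)*8 = 383*8 = 3064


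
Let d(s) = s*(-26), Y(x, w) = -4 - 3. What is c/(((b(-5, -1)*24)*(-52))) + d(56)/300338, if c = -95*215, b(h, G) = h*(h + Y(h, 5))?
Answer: 602537837/2248930944 ≈ 0.26792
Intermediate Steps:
Y(x, w) = -7
b(h, G) = h*(-7 + h) (b(h, G) = h*(h - 7) = h*(-7 + h))
c = -20425
d(s) = -26*s
c/(((b(-5, -1)*24)*(-52))) + d(56)/300338 = -20425*1/(6240*(-7 - 5)) - 26*56/300338 = -20425/((-5*(-12)*24)*(-52)) - 1456*1/300338 = -20425/((60*24)*(-52)) - 728/150169 = -20425/(1440*(-52)) - 728/150169 = -20425/(-74880) - 728/150169 = -20425*(-1/74880) - 728/150169 = 4085/14976 - 728/150169 = 602537837/2248930944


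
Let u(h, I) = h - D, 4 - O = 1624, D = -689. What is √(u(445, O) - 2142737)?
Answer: I*√2141603 ≈ 1463.4*I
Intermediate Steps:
O = -1620 (O = 4 - 1*1624 = 4 - 1624 = -1620)
u(h, I) = 689 + h (u(h, I) = h - 1*(-689) = h + 689 = 689 + h)
√(u(445, O) - 2142737) = √((689 + 445) - 2142737) = √(1134 - 2142737) = √(-2141603) = I*√2141603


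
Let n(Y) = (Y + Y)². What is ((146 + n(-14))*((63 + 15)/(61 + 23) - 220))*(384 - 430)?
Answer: 65603130/7 ≈ 9.3719e+6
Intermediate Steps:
n(Y) = 4*Y² (n(Y) = (2*Y)² = 4*Y²)
((146 + n(-14))*((63 + 15)/(61 + 23) - 220))*(384 - 430) = ((146 + 4*(-14)²)*((63 + 15)/(61 + 23) - 220))*(384 - 430) = ((146 + 4*196)*(78/84 - 220))*(-46) = ((146 + 784)*(78*(1/84) - 220))*(-46) = (930*(13/14 - 220))*(-46) = (930*(-3067/14))*(-46) = -1426155/7*(-46) = 65603130/7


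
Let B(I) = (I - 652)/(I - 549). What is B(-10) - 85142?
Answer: -47593716/559 ≈ -85141.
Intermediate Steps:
B(I) = (-652 + I)/(-549 + I)
B(-10) - 85142 = (-652 - 10)/(-549 - 10) - 85142 = -662/(-559) - 85142 = -1/559*(-662) - 85142 = 662/559 - 85142 = -47593716/559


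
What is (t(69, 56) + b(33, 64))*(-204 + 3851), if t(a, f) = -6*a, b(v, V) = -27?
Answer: -1608327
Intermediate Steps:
(t(69, 56) + b(33, 64))*(-204 + 3851) = (-6*69 - 27)*(-204 + 3851) = (-414 - 27)*3647 = -441*3647 = -1608327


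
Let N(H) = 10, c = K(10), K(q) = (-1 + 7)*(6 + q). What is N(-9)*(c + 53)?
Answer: 1490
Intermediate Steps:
K(q) = 36 + 6*q (K(q) = 6*(6 + q) = 36 + 6*q)
c = 96 (c = 36 + 6*10 = 36 + 60 = 96)
N(-9)*(c + 53) = 10*(96 + 53) = 10*149 = 1490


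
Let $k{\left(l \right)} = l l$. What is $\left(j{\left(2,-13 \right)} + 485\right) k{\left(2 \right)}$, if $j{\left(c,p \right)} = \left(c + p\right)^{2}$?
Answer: $2424$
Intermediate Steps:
$k{\left(l \right)} = l^{2}$
$\left(j{\left(2,-13 \right)} + 485\right) k{\left(2 \right)} = \left(\left(2 - 13\right)^{2} + 485\right) 2^{2} = \left(\left(-11\right)^{2} + 485\right) 4 = \left(121 + 485\right) 4 = 606 \cdot 4 = 2424$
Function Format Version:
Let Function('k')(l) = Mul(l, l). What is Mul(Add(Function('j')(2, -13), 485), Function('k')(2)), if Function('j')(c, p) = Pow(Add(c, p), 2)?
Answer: 2424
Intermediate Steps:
Function('k')(l) = Pow(l, 2)
Mul(Add(Function('j')(2, -13), 485), Function('k')(2)) = Mul(Add(Pow(Add(2, -13), 2), 485), Pow(2, 2)) = Mul(Add(Pow(-11, 2), 485), 4) = Mul(Add(121, 485), 4) = Mul(606, 4) = 2424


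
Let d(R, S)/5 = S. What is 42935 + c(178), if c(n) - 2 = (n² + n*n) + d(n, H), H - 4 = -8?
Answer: 106285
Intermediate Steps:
H = -4 (H = 4 - 8 = -4)
d(R, S) = 5*S
c(n) = -18 + 2*n² (c(n) = 2 + ((n² + n*n) + 5*(-4)) = 2 + ((n² + n²) - 20) = 2 + (2*n² - 20) = 2 + (-20 + 2*n²) = -18 + 2*n²)
42935 + c(178) = 42935 + (-18 + 2*178²) = 42935 + (-18 + 2*31684) = 42935 + (-18 + 63368) = 42935 + 63350 = 106285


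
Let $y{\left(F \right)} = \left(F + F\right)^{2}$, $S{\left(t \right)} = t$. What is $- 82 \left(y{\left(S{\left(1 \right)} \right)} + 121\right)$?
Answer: $-10250$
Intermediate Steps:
$y{\left(F \right)} = 4 F^{2}$ ($y{\left(F \right)} = \left(2 F\right)^{2} = 4 F^{2}$)
$- 82 \left(y{\left(S{\left(1 \right)} \right)} + 121\right) = - 82 \left(4 \cdot 1^{2} + 121\right) = - 82 \left(4 \cdot 1 + 121\right) = - 82 \left(4 + 121\right) = \left(-82\right) 125 = -10250$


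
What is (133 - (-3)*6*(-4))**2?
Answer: 3721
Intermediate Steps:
(133 - (-3)*6*(-4))**2 = (133 - 3*(-6)*(-4))**2 = (133 + 18*(-4))**2 = (133 - 72)**2 = 61**2 = 3721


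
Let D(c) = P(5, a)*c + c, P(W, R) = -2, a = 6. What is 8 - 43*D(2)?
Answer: 94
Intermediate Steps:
D(c) = -c (D(c) = -2*c + c = -c)
8 - 43*D(2) = 8 - (-43)*2 = 8 - 43*(-2) = 8 + 86 = 94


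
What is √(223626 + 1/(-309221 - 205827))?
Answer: √14830565608539814/257524 ≈ 472.89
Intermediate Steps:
√(223626 + 1/(-309221 - 205827)) = √(223626 + 1/(-515048)) = √(223626 - 1/515048) = √(115178124047/515048) = √14830565608539814/257524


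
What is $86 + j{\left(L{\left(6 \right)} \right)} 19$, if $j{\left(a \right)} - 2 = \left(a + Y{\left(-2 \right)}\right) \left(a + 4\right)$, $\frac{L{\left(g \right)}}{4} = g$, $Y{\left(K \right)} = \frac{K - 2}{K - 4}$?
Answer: $\frac{39740}{3} \approx 13247.0$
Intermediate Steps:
$Y{\left(K \right)} = \frac{-2 + K}{-4 + K}$
$L{\left(g \right)} = 4 g$
$j{\left(a \right)} = 2 + \left(4 + a\right) \left(\frac{2}{3} + a\right)$ ($j{\left(a \right)} = 2 + \left(a + \frac{-2 - 2}{-4 - 2}\right) \left(a + 4\right) = 2 + \left(a + \frac{1}{-6} \left(-4\right)\right) \left(4 + a\right) = 2 + \left(a - - \frac{2}{3}\right) \left(4 + a\right) = 2 + \left(a + \frac{2}{3}\right) \left(4 + a\right) = 2 + \left(\frac{2}{3} + a\right) \left(4 + a\right) = 2 + \left(4 + a\right) \left(\frac{2}{3} + a\right)$)
$86 + j{\left(L{\left(6 \right)} \right)} 19 = 86 + \left(\frac{14}{3} + \left(4 \cdot 6\right)^{2} + \frac{14 \cdot 4 \cdot 6}{3}\right) 19 = 86 + \left(\frac{14}{3} + 24^{2} + \frac{14}{3} \cdot 24\right) 19 = 86 + \left(\frac{14}{3} + 576 + 112\right) 19 = 86 + \frac{2078}{3} \cdot 19 = 86 + \frac{39482}{3} = \frac{39740}{3}$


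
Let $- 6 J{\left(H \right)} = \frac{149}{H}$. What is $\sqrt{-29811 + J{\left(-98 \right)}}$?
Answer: $\frac{i \sqrt{52586157}}{42} \approx 172.66 i$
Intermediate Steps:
$J{\left(H \right)} = - \frac{149}{6 H}$ ($J{\left(H \right)} = - \frac{149 \frac{1}{H}}{6} = - \frac{149}{6 H}$)
$\sqrt{-29811 + J{\left(-98 \right)}} = \sqrt{-29811 - \frac{149}{6 \left(-98\right)}} = \sqrt{-29811 - - \frac{149}{588}} = \sqrt{-29811 + \frac{149}{588}} = \sqrt{- \frac{17528719}{588}} = \frac{i \sqrt{52586157}}{42}$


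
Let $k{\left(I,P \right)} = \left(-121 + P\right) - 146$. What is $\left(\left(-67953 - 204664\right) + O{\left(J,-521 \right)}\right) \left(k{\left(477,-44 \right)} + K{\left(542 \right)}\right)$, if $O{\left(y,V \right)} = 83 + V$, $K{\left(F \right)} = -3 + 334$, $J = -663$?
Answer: $-5461100$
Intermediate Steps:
$K{\left(F \right)} = 331$
$k{\left(I,P \right)} = -267 + P$
$\left(\left(-67953 - 204664\right) + O{\left(J,-521 \right)}\right) \left(k{\left(477,-44 \right)} + K{\left(542 \right)}\right) = \left(\left(-67953 - 204664\right) + \left(83 - 521\right)\right) \left(\left(-267 - 44\right) + 331\right) = \left(\left(-67953 - 204664\right) - 438\right) \left(-311 + 331\right) = \left(-272617 - 438\right) 20 = \left(-273055\right) 20 = -5461100$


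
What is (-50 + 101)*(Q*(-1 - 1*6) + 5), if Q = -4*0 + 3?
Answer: -816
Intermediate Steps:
Q = 3 (Q = 0 + 3 = 3)
(-50 + 101)*(Q*(-1 - 1*6) + 5) = (-50 + 101)*(3*(-1 - 1*6) + 5) = 51*(3*(-1 - 6) + 5) = 51*(3*(-7) + 5) = 51*(-21 + 5) = 51*(-16) = -816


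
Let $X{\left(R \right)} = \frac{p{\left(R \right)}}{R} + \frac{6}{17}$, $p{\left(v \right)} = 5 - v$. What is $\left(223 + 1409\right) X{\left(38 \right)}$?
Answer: $- \frac{15984}{19} \approx -841.26$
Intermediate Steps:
$X{\left(R \right)} = \frac{6}{17} + \frac{5 - R}{R}$ ($X{\left(R \right)} = \frac{5 - R}{R} + \frac{6}{17} = \frac{6}{17} + \frac{5 - R}{R}$)
$\left(223 + 1409\right) X{\left(38 \right)} = \left(223 + 1409\right) \left(- \frac{11}{17} + \frac{5}{38}\right) = 1632 \left(- \frac{11}{17} + 5 \cdot \frac{1}{38}\right) = 1632 \left(- \frac{11}{17} + \frac{5}{38}\right) = 1632 \left(- \frac{333}{646}\right) = - \frac{15984}{19}$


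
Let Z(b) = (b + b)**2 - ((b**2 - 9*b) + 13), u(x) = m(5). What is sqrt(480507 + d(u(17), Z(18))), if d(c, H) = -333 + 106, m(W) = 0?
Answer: 2*sqrt(120070) ≈ 693.02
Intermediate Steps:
u(x) = 0
Z(b) = -13 + 3*b**2 + 9*b (Z(b) = (2*b)**2 - (13 + b**2 - 9*b) = 4*b**2 + (-13 - b**2 + 9*b) = -13 + 3*b**2 + 9*b)
d(c, H) = -227
sqrt(480507 + d(u(17), Z(18))) = sqrt(480507 - 227) = sqrt(480280) = 2*sqrt(120070)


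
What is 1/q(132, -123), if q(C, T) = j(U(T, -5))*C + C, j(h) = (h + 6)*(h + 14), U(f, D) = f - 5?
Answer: 1/1835988 ≈ 5.4467e-7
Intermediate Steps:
U(f, D) = -5 + f
j(h) = (6 + h)*(14 + h)
q(C, T) = C + C*(-16 + (-5 + T)² + 20*T) (q(C, T) = (84 + (-5 + T)² + 20*(-5 + T))*C + C = (84 + (-5 + T)² + (-100 + 20*T))*C + C = (-16 + (-5 + T)² + 20*T)*C + C = C*(-16 + (-5 + T)² + 20*T) + C = C + C*(-16 + (-5 + T)² + 20*T))
1/q(132, -123) = 1/(132*(10 + (-123)² + 10*(-123))) = 1/(132*(10 + 15129 - 1230)) = 1/(132*13909) = 1/1835988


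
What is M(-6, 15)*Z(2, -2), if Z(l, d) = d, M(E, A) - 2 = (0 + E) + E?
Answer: 20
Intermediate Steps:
M(E, A) = 2 + 2*E (M(E, A) = 2 + ((0 + E) + E) = 2 + (E + E) = 2 + 2*E)
M(-6, 15)*Z(2, -2) = (2 + 2*(-6))*(-2) = (2 - 12)*(-2) = -10*(-2) = 20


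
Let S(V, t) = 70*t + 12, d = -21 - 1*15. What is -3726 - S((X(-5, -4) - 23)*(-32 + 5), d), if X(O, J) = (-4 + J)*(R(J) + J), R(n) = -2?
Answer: -1218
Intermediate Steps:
d = -36 (d = -21 - 15 = -36)
X(O, J) = (-4 + J)*(-2 + J)
S(V, t) = 12 + 70*t
-3726 - S((X(-5, -4) - 23)*(-32 + 5), d) = -3726 - (12 + 70*(-36)) = -3726 - (12 - 2520) = -3726 - 1*(-2508) = -3726 + 2508 = -1218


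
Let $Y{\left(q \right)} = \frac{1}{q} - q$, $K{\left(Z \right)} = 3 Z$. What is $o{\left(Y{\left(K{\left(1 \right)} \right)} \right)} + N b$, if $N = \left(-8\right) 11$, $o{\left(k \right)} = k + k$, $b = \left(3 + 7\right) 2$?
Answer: $- \frac{5296}{3} \approx -1765.3$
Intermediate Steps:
$b = 20$ ($b = 10 \cdot 2 = 20$)
$o{\left(k \right)} = 2 k$
$N = -88$
$o{\left(Y{\left(K{\left(1 \right)} \right)} \right)} + N b = 2 \left(\frac{1}{3 \cdot 1} - 3 \cdot 1\right) - 1760 = 2 \left(\frac{1}{3} - 3\right) - 1760 = 2 \left(- \frac{8}{3}\right) - 1760 = - \frac{16}{3} - 1760 = - \frac{5296}{3}$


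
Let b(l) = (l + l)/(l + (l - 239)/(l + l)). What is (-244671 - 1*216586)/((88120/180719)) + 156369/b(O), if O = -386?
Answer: -5697810846666589/6564763760 ≈ -8.6794e+5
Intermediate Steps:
b(l) = 2*l/(l + (-239 + l)/(2*l)) (b(l) = (2*l)/(l + (-239 + l)/((2*l))) = (2*l)/(l + (-239 + l)*(1/(2*l))) = (2*l)/(l + (-239 + l)/(2*l)) = 2*l/(l + (-239 + l)/(2*l)))
(-244671 - 1*216586)/((88120/180719)) + 156369/b(O) = (-244671 - 1*216586)/((88120/180719)) + 156369/((4*(-386)**2/(-239 - 386 + 2*(-386)**2))) = (-244671 - 216586)/((88120*(1/180719))) + 156369/((4*148996/(-239 - 386 + 2*148996))) = -461257/88120/180719 + 156369/((4*148996/(-239 - 386 + 297992))) = -461257*180719/88120 + 156369/((4*148996/297367)) = -83357903783/88120 + 156369/((4*148996*(1/297367))) = -83357903783/88120 + 156369/(595984/297367) = -83357903783/88120 + 156369*(297367/595984) = -83357903783/88120 + 46498980423/595984 = -5697810846666589/6564763760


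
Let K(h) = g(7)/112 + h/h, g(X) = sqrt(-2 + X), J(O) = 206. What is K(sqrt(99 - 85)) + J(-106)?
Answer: 207 + sqrt(5)/112 ≈ 207.02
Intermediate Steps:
K(h) = 1 + sqrt(5)/112 (K(h) = sqrt(-2 + 7)/112 + h/h = sqrt(5)*(1/112) + 1 = sqrt(5)/112 + 1 = 1 + sqrt(5)/112)
K(sqrt(99 - 85)) + J(-106) = (1 + sqrt(5)/112) + 206 = 207 + sqrt(5)/112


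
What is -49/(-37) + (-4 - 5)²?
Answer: 3046/37 ≈ 82.324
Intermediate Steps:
-49/(-37) + (-4 - 5)² = -49*(-1/37) + (-9)² = 49/37 + 81 = 3046/37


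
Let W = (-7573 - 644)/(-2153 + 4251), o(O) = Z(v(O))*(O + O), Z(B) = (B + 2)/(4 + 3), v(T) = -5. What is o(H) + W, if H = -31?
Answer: 332709/14686 ≈ 22.655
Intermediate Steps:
Z(B) = 2/7 + B/7 (Z(B) = (2 + B)/7 = (2 + B)*(⅐) = 2/7 + B/7)
o(O) = -6*O/7 (o(O) = (2/7 + (⅐)*(-5))*(O + O) = (2/7 - 5/7)*(2*O) = -6*O/7)
W = -8217/2098 ≈ -3.9166
o(H) + W = -6/7*(-31) - 8217/2098 = 186/7 - 8217/2098 = 332709/14686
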